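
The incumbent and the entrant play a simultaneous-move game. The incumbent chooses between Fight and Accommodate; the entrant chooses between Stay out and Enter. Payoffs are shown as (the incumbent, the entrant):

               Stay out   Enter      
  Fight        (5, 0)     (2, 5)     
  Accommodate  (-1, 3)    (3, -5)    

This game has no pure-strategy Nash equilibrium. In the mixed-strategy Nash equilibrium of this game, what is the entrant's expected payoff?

15/13

In a mixed equilibrium the entrant is indifferent between Stay out and Enter; this condition fixes p.
  the entrant's expected payoff from Stay out: p·0 + (1−p)·3 = -3p + 3
  the entrant's expected payoff from Enter: p·5 + (1−p)·(-5) = 10p - 5
  -3p + 3 = 10p - 5  ⇒  -13p = -8  ⇒  p = 8/13.
At equilibrium the entrant is indifferent across columns, so the entrant's payoff equals the payoff from Stay out: (8/13)·0 + (5/13)·3 = 15/13.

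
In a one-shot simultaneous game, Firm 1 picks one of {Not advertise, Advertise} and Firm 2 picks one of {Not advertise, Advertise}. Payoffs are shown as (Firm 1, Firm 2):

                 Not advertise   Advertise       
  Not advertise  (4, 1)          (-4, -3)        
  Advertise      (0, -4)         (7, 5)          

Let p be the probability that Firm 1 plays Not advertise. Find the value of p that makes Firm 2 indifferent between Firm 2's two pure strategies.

In a mixed equilibrium Firm 2 is indifferent between Not advertise and Advertise; this condition fixes p.
  Firm 2's payoff from Not advertise: p·1 + (1−p)·(-4) = 5p - 4
  Firm 2's payoff from Advertise: p·(-3) + (1−p)·5 = -8p + 5
  5p - 4 = -8p + 5  ⇒  13p = 9  ⇒  p = 9/13.

p = 9/13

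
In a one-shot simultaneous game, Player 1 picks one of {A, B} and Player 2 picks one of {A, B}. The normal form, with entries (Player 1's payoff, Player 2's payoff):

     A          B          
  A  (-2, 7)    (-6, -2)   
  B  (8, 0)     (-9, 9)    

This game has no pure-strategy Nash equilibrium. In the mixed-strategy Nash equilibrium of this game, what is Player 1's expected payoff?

In a mixed equilibrium Player 1 is indifferent between A and B; this condition fixes q.
  Player 1's expected payoff from A: q·(-2) + (1−q)·(-6) = 4q - 6
  Player 1's expected payoff from B: q·8 + (1−q)·(-9) = 17q - 9
  4q - 6 = 17q - 9  ⇒  -13q = -3  ⇒  q = 3/13.
At equilibrium Player 1 is indifferent across rows, so Player 1's payoff equals the payoff from A: (3/13)·(-2) + (10/13)·(-6) = -66/13.

-66/13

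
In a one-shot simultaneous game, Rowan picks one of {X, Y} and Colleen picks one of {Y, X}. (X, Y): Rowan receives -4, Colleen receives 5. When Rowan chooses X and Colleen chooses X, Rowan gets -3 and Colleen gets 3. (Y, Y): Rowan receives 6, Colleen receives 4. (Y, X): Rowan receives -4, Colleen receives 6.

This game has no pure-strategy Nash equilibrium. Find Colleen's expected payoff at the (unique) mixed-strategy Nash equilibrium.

For Colleen to be willing to mix, Colleen must be indifferent between Y and X, which pins down Rowan's mix.
  Colleen's expected payoff from Y: p·5 + (1−p)·4 = p + 4
  Colleen's expected payoff from X: p·3 + (1−p)·6 = -3p + 6
  p + 4 = -3p + 6  ⇒  4p = 2  ⇒  p = 1/2.
At equilibrium Colleen is indifferent across columns, so Colleen's payoff equals the payoff from Y: (1/2)·5 + (1/2)·4 = 9/2.

9/2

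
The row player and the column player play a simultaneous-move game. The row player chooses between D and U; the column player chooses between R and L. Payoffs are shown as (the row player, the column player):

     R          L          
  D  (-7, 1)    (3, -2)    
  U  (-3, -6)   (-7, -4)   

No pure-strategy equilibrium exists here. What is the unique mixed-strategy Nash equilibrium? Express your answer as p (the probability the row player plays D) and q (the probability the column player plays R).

p = 2/5, q = 5/7

In a mixed equilibrium the column player is indifferent between R and L; this condition fixes p.
  the column player's expected payoff from R: p·1 + (1−p)·(-6) = 7p - 6
  the column player's expected payoff from L: p·(-2) + (1−p)·(-4) = 2p - 4
  7p - 6 = 2p - 4  ⇒  5p = 2  ⇒  p = 2/5.
The column player's mix must leave the row player indifferent between D and U.
  the row player's payoff to D: q·(-7) + (1−q)·3 = -10q + 3
  the row player's payoff to U: q·(-3) + (1−q)·(-7) = 4q - 7
  -10q + 3 = 4q - 7  ⇒  -14q = -10  ⇒  q = 5/7.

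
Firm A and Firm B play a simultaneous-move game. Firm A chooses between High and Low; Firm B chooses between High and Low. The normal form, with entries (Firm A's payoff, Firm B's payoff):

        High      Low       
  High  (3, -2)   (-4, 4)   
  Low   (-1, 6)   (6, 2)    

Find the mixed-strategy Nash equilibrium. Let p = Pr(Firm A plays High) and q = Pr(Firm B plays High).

Firm A's mix must leave Firm B indifferent between High and Low.
  Firm B's payoff to High: p·(-2) + (1−p)·6 = -8p + 6
  Firm B's payoff to Low: p·4 + (1−p)·2 = 2p + 2
  -8p + 6 = 2p + 2  ⇒  -10p = -4  ⇒  p = 2/5.
Firm B's mix must leave Firm A indifferent between High and Low.
  Firm A's payoff from High: q·3 + (1−q)·(-4) = 7q - 4
  Firm A's payoff from Low: q·(-1) + (1−q)·6 = -7q + 6
  7q - 4 = -7q + 6  ⇒  14q = 10  ⇒  q = 5/7.

p = 2/5, q = 5/7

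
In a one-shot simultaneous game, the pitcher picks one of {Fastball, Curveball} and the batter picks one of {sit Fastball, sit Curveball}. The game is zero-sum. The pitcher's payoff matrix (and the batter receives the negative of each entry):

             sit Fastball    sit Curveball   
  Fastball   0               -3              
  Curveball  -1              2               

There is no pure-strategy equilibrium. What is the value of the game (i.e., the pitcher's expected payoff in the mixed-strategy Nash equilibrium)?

v = -1/2

For the pitcher to be willing to mix, the pitcher must be indifferent between Fastball and Curveball, which pins down the batter's mix.
  the pitcher's expected payoff from Fastball: q·0 + (1−q)·(-3) = 3q - 3
  the pitcher's expected payoff from Curveball: q·(-1) + (1−q)·2 = -3q + 2
  3q - 3 = -3q + 2  ⇒  6q = 5  ⇒  q = 5/6.
The value is the pitcher's expected payoff against this mix (using Fastball): (5/6)·0 + (1/6)·(-3) = -1/2.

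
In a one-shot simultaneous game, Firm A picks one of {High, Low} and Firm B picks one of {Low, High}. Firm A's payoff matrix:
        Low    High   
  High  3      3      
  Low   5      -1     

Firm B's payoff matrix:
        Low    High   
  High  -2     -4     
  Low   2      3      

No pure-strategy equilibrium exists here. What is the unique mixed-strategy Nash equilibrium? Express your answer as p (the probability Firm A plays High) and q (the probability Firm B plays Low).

p = 1/3, q = 2/3

For Firm B to be willing to mix, Firm B must be indifferent between Low and High, which pins down Firm A's mix.
  Firm B's payoff from Low: p·(-2) + (1−p)·2 = -4p + 2
  Firm B's payoff from High: p·(-4) + (1−p)·3 = -7p + 3
  -4p + 2 = -7p + 3  ⇒  3p = 1  ⇒  p = 1/3.
Firm A's indifference between High and Low determines Firm B's mixing probability q:
  Firm A's payoff from High: q·3 + (1−q)·3 = 3
  Firm A's payoff from Low: q·5 + (1−q)·(-1) = 6q - 1
  3 = 6q - 1  ⇒  -6q = -4  ⇒  q = 2/3.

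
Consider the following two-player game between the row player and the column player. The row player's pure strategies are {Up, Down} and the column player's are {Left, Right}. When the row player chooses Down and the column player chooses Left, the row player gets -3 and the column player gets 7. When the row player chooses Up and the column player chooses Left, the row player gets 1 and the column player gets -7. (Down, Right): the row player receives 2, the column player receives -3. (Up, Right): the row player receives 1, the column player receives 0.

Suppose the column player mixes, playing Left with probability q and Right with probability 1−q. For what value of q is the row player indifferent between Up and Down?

The row player's indifference between Up and Down determines the column player's mixing probability q:
  the row player's payoff from Up: q·1 + (1−q)·1 = 1
  the row player's payoff from Down: q·(-3) + (1−q)·2 = -5q + 2
  1 = -5q + 2  ⇒  5q = 1  ⇒  q = 1/5.

q = 1/5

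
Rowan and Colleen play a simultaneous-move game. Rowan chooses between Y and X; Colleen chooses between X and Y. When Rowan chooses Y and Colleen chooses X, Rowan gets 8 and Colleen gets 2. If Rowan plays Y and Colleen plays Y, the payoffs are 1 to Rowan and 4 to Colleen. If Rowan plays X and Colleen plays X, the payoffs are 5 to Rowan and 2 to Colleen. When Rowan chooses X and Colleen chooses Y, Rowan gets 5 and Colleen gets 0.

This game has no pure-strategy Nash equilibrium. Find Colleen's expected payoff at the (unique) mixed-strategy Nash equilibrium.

For Colleen to be willing to mix, Colleen must be indifferent between X and Y, which pins down Rowan's mix.
  Colleen's payoff from X: p·2 + (1−p)·2 = 2
  Colleen's payoff from Y: p·4 + (1−p)·0 = 4p
  2 = 4p  ⇒  -4p = -2  ⇒  p = 1/2.
At equilibrium Colleen is indifferent across columns, so Colleen's payoff equals the payoff from X: (1/2)·2 + (1/2)·2 = 2.

2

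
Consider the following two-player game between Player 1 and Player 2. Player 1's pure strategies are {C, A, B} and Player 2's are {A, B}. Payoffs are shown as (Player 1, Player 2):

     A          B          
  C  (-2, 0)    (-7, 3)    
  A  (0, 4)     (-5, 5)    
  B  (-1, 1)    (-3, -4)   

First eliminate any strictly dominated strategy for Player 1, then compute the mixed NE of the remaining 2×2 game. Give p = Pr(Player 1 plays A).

Player 1's strategy C is strictly dominated by A: 0 > -2 and -5 > -7. Eliminate C.
For Player 2 to be willing to mix, Player 2 must be indifferent between A and B, which pins down Player 1's mix.
  Player 2's payoff to A: p·4 + (1−p)·1 = 3p + 1
  Player 2's payoff to B: p·5 + (1−p)·(-4) = 9p - 4
  3p + 1 = 9p - 4  ⇒  -6p = -5  ⇒  p = 5/6.

p = 5/6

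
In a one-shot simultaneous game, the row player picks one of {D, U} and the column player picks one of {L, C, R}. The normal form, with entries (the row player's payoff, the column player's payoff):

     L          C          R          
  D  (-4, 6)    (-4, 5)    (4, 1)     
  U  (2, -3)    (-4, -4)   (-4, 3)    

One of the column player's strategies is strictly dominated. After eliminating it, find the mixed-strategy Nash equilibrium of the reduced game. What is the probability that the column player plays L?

The column player's strategy C is strictly dominated by L: 6 > 5 and -3 > -4. Eliminate C.
For the row player to be willing to mix, the row player must be indifferent between D and U, which pins down the column player's mix.
  the row player's payoff from D: q·(-4) + (1−q)·4 = -8q + 4
  the row player's payoff from U: q·2 + (1−q)·(-4) = 6q - 4
  -8q + 4 = 6q - 4  ⇒  -14q = -8  ⇒  q = 4/7.

q = 4/7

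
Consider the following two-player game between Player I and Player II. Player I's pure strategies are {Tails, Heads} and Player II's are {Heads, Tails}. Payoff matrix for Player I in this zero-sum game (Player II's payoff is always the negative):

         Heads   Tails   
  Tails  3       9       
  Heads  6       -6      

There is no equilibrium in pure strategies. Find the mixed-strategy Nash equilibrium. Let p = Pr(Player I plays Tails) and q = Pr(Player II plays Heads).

p = 2/3, q = 5/6

Player II's indifference between Heads and Tails determines Player I's mixing probability p:
  Player II's payoff to Heads: p·(-3) + (1−p)·(-6) = 3p - 6
  Player II's payoff to Tails: p·(-9) + (1−p)·6 = -15p + 6
  3p - 6 = -15p + 6  ⇒  18p = 12  ⇒  p = 2/3.
Player I's indifference between Tails and Heads determines Player II's mixing probability q:
  Player I's payoff to Tails: q·3 + (1−q)·9 = -6q + 9
  Player I's payoff to Heads: q·6 + (1−q)·(-6) = 12q - 6
  -6q + 9 = 12q - 6  ⇒  -18q = -15  ⇒  q = 5/6.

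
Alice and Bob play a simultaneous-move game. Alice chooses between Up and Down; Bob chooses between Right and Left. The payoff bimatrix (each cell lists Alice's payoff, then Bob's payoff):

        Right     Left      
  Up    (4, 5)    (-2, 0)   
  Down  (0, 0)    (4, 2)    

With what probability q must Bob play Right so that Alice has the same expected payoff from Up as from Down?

q = 3/5

Alice's indifference between Up and Down determines Bob's mixing probability q:
  Alice's expected payoff from Up: q·4 + (1−q)·(-2) = 6q - 2
  Alice's expected payoff from Down: q·0 + (1−q)·4 = -4q + 4
  6q - 2 = -4q + 4  ⇒  10q = 6  ⇒  q = 3/5.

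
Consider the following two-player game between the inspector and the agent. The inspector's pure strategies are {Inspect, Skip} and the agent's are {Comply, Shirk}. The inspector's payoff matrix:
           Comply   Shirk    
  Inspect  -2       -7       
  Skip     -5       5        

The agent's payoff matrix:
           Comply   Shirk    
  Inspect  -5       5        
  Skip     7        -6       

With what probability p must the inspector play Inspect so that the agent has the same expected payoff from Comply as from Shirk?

p = 13/23

Set the agent's expected payoff from Comply equal to that from Shirk:
  the agent's expected payoff from Comply: p·(-5) + (1−p)·7 = -12p + 7
  the agent's expected payoff from Shirk: p·5 + (1−p)·(-6) = 11p - 6
  -12p + 7 = 11p - 6  ⇒  -23p = -13  ⇒  p = 13/23.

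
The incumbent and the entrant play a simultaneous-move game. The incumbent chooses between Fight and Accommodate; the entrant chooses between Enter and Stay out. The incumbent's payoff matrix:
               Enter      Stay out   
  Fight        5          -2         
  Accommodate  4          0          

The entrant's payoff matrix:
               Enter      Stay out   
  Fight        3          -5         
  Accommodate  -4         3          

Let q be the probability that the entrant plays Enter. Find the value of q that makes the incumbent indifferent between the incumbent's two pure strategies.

The incumbent's indifference between Fight and Accommodate determines the entrant's mixing probability q:
  the incumbent's payoff to Fight: q·5 + (1−q)·(-2) = 7q - 2
  the incumbent's payoff to Accommodate: q·4 + (1−q)·0 = 4q
  7q - 2 = 4q  ⇒  3q = 2  ⇒  q = 2/3.

q = 2/3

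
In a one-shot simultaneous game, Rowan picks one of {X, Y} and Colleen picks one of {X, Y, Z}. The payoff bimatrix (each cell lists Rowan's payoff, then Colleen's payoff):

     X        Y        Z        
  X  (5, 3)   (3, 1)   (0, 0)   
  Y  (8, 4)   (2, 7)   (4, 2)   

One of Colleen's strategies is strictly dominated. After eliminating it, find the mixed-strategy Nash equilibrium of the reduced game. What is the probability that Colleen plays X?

Colleen's strategy Z is strictly dominated by X: 3 > 0 and 4 > 2. Eliminate Z.
For Rowan to be willing to mix, Rowan must be indifferent between X and Y, which pins down Colleen's mix.
  Rowan's payoff from X: q·5 + (1−q)·3 = 2q + 3
  Rowan's payoff from Y: q·8 + (1−q)·2 = 6q + 2
  2q + 3 = 6q + 2  ⇒  -4q = -1  ⇒  q = 1/4.

q = 1/4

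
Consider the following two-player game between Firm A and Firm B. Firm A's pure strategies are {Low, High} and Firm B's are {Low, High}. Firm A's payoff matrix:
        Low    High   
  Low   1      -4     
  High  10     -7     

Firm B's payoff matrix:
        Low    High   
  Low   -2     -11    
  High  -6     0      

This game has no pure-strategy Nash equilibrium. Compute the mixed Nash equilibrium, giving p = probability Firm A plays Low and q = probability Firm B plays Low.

Firm B's indifference between Low and High determines Firm A's mixing probability p:
  Firm B's payoff from Low: p·(-2) + (1−p)·(-6) = 4p - 6
  Firm B's payoff from High: p·(-11) + (1−p)·0 = -11p
  4p - 6 = -11p  ⇒  15p = 6  ⇒  p = 2/5.
In a mixed equilibrium Firm A is indifferent between Low and High; this condition fixes q.
  Firm A's expected payoff from Low: q·1 + (1−q)·(-4) = 5q - 4
  Firm A's expected payoff from High: q·10 + (1−q)·(-7) = 17q - 7
  5q - 4 = 17q - 7  ⇒  -12q = -3  ⇒  q = 1/4.

p = 2/5, q = 1/4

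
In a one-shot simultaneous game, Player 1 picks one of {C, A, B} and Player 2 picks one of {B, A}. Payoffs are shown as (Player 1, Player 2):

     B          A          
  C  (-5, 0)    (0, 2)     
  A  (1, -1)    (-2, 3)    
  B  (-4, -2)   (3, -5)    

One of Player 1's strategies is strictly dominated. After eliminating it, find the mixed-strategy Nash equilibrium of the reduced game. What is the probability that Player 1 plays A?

Player 1's strategy C is strictly dominated by B: -4 > -5 and 3 > 0. Eliminate C.
For Player 2 to be willing to mix, Player 2 must be indifferent between B and A, which pins down Player 1's mix.
  Player 2's payoff to B: p·(-1) + (1−p)·(-2) = p - 2
  Player 2's payoff to A: p·3 + (1−p)·(-5) = 8p - 5
  p - 2 = 8p - 5  ⇒  -7p = -3  ⇒  p = 3/7.

p = 3/7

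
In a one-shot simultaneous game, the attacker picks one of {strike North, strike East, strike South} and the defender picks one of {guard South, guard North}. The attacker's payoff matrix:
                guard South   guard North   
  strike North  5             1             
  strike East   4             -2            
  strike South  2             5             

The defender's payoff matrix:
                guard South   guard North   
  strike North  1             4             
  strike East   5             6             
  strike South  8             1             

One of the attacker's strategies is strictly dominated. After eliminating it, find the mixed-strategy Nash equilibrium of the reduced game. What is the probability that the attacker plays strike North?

p = 7/10

The attacker's strategy strike East is strictly dominated by strike North: 5 > 4 and 1 > -2. Eliminate strike East.
The attacker's mix must leave the defender indifferent between guard South and guard North.
  the defender's expected payoff from guard South: p·1 + (1−p)·8 = -7p + 8
  the defender's expected payoff from guard North: p·4 + (1−p)·1 = 3p + 1
  -7p + 8 = 3p + 1  ⇒  -10p = -7  ⇒  p = 7/10.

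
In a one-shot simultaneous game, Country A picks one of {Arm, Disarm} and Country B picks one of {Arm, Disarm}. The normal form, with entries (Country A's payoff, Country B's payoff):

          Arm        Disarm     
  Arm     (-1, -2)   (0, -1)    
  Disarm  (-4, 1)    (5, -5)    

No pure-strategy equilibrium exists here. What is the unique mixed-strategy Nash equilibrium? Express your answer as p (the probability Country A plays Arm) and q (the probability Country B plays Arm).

p = 6/7, q = 5/8

Country B's indifference between Arm and Disarm determines Country A's mixing probability p:
  Country B's payoff to Arm: p·(-2) + (1−p)·1 = -3p + 1
  Country B's payoff to Disarm: p·(-1) + (1−p)·(-5) = 4p - 5
  -3p + 1 = 4p - 5  ⇒  -7p = -6  ⇒  p = 6/7.
Country A's indifference between Arm and Disarm determines Country B's mixing probability q:
  Country A's payoff to Arm: q·(-1) + (1−q)·0 = -q
  Country A's payoff to Disarm: q·(-4) + (1−q)·5 = -9q + 5
  -q = -9q + 5  ⇒  8q = 5  ⇒  q = 5/8.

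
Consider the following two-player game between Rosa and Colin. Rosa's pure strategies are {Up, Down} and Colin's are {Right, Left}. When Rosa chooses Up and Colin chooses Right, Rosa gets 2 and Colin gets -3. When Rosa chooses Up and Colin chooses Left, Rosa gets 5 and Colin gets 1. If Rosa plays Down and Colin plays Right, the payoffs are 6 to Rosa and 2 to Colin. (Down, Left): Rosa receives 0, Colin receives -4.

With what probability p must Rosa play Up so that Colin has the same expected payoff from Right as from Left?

p = 3/5

In a mixed equilibrium Colin is indifferent between Right and Left; this condition fixes p.
  Colin's expected payoff from Right: p·(-3) + (1−p)·2 = -5p + 2
  Colin's expected payoff from Left: p·1 + (1−p)·(-4) = 5p - 4
  -5p + 2 = 5p - 4  ⇒  -10p = -6  ⇒  p = 3/5.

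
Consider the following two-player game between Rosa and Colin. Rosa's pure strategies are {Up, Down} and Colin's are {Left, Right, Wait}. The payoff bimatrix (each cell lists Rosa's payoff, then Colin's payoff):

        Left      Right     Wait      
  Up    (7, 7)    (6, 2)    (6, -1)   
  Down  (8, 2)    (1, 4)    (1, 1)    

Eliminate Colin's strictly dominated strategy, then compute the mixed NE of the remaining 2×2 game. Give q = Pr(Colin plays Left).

q = 5/6

Colin's strategy Wait is strictly dominated by Right: 2 > -1 and 4 > 1. Eliminate Wait.
Colin's mix must leave Rosa indifferent between Up and Down.
  Rosa's payoff to Up: q·7 + (1−q)·6 = q + 6
  Rosa's payoff to Down: q·8 + (1−q)·1 = 7q + 1
  q + 6 = 7q + 1  ⇒  -6q = -5  ⇒  q = 5/6.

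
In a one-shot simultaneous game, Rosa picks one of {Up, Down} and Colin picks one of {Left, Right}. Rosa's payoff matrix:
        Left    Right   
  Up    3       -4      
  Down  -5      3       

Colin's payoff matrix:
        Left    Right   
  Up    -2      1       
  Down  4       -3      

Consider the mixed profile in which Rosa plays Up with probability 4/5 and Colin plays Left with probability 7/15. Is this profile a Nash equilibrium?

Given Rosa's mix p = 4/5, Colin's payoff from Left is -4/5 but from Right is 1/5. Colin strictly prefers Right, so Colin would not mix.
So the proposed profile is not a Nash equilibrium.

No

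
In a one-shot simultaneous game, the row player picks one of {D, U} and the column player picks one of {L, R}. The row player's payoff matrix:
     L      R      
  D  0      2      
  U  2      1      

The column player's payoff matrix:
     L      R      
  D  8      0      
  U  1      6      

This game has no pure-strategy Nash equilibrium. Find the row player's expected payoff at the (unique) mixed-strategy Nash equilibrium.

4/3

For the row player to be willing to mix, the row player must be indifferent between D and U, which pins down the column player's mix.
  the row player's payoff to D: q·0 + (1−q)·2 = -2q + 2
  the row player's payoff to U: q·2 + (1−q)·1 = q + 1
  -2q + 2 = q + 1  ⇒  -3q = -1  ⇒  q = 1/3.
At equilibrium the row player is indifferent across rows, so the row player's payoff equals the payoff from D: (1/3)·0 + (2/3)·2 = 4/3.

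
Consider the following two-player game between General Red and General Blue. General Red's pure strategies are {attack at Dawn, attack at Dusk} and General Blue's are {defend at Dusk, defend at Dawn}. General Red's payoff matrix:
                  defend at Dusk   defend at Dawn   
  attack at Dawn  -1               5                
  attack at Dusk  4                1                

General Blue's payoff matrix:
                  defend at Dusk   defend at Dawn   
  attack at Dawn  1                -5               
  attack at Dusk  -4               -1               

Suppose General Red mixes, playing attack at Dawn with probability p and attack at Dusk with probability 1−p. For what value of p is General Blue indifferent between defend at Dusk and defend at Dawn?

p = 1/3

For General Blue to be willing to mix, General Blue must be indifferent between defend at Dusk and defend at Dawn, which pins down General Red's mix.
  General Blue's payoff from defend at Dusk: p·1 + (1−p)·(-4) = 5p - 4
  General Blue's payoff from defend at Dawn: p·(-5) + (1−p)·(-1) = -4p - 1
  5p - 4 = -4p - 1  ⇒  9p = 3  ⇒  p = 1/3.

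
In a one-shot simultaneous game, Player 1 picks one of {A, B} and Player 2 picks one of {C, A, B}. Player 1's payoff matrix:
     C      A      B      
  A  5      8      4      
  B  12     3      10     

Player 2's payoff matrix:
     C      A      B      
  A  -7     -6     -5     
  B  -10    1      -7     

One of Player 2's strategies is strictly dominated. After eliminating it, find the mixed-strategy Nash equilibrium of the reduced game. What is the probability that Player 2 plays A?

q = 6/11

Player 2's strategy C is strictly dominated by B: -5 > -7 and -7 > -10. Eliminate C.
Set Player 1's expected payoff from A equal to that from B:
  Player 1's payoff to A: q·8 + (1−q)·4 = 4q + 4
  Player 1's payoff to B: q·3 + (1−q)·10 = -7q + 10
  4q + 4 = -7q + 10  ⇒  11q = 6  ⇒  q = 6/11.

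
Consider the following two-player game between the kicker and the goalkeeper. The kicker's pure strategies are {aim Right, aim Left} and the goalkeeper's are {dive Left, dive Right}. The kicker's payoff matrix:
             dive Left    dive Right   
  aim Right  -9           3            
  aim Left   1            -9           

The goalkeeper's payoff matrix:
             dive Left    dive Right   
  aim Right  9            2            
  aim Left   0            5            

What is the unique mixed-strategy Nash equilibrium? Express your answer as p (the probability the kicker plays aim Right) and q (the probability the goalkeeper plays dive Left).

For the goalkeeper to be willing to mix, the goalkeeper must be indifferent between dive Left and dive Right, which pins down the kicker's mix.
  the goalkeeper's payoff to dive Left: p·9 + (1−p)·0 = 9p
  the goalkeeper's payoff to dive Right: p·2 + (1−p)·5 = -3p + 5
  9p = -3p + 5  ⇒  12p = 5  ⇒  p = 5/12.
Set the kicker's expected payoff from aim Right equal to that from aim Left:
  the kicker's payoff from aim Right: q·(-9) + (1−q)·3 = -12q + 3
  the kicker's payoff from aim Left: q·1 + (1−q)·(-9) = 10q - 9
  -12q + 3 = 10q - 9  ⇒  -22q = -12  ⇒  q = 6/11.

p = 5/12, q = 6/11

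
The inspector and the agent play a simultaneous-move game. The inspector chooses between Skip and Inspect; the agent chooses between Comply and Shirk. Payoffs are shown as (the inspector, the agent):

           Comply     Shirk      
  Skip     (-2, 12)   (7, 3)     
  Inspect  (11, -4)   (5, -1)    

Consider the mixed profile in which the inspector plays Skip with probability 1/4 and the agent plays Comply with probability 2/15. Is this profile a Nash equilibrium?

Yes

Check the agent's indifference given the inspector's mix p = 1/4:
  payoff from Comply = 0; payoff from Shirk = 0 — equal.
Check the inspector's indifference given the agent's mix q = 2/15:
  payoff from Skip = 29/5; payoff from Inspect = 29/5 — equal.
Both players are indifferent, so neither can profitably deviate.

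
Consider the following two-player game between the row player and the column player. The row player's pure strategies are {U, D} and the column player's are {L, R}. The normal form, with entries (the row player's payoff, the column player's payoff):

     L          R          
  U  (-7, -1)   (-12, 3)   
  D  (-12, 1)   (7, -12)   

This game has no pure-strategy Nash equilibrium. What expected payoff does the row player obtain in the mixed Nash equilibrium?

-193/24

Set the row player's expected payoff from U equal to that from D:
  the row player's payoff from U: q·(-7) + (1−q)·(-12) = 5q - 12
  the row player's payoff from D: q·(-12) + (1−q)·7 = -19q + 7
  5q - 12 = -19q + 7  ⇒  24q = 19  ⇒  q = 19/24.
At equilibrium the row player is indifferent across rows, so the row player's payoff equals the payoff from U: (19/24)·(-7) + (5/24)·(-12) = -193/24.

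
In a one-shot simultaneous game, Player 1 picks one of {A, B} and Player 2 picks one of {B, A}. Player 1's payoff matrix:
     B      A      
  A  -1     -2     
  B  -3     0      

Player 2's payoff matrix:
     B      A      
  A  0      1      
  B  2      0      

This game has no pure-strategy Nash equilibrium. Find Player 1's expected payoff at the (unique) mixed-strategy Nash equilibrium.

In a mixed equilibrium Player 1 is indifferent between A and B; this condition fixes q.
  Player 1's payoff from A: q·(-1) + (1−q)·(-2) = q - 2
  Player 1's payoff from B: q·(-3) + (1−q)·0 = -3q
  q - 2 = -3q  ⇒  4q = 2  ⇒  q = 1/2.
At equilibrium Player 1 is indifferent across rows, so Player 1's payoff equals the payoff from A: (1/2)·(-1) + (1/2)·(-2) = -3/2.

-3/2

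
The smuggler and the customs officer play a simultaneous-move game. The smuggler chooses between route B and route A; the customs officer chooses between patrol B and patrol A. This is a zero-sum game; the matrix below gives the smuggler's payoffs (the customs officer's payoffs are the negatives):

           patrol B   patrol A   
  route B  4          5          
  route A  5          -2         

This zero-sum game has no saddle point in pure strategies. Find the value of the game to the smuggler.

For the smuggler to be willing to mix, the smuggler must be indifferent between route B and route A, which pins down the customs officer's mix.
  the smuggler's payoff from route B: q·4 + (1−q)·5 = -q + 5
  the smuggler's payoff from route A: q·5 + (1−q)·(-2) = 7q - 2
  -q + 5 = 7q - 2  ⇒  -8q = -7  ⇒  q = 7/8.
The value is the smuggler's expected payoff against this mix (using route B): (7/8)·4 + (1/8)·5 = 33/8.

v = 33/8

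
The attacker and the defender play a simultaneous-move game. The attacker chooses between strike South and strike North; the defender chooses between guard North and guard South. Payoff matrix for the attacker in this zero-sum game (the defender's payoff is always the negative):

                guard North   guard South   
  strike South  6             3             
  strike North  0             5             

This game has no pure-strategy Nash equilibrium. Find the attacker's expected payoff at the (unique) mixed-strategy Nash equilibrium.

15/4

The attacker's indifference between strike South and strike North determines the defender's mixing probability q:
  the attacker's payoff from strike South: q·6 + (1−q)·3 = 3q + 3
  the attacker's payoff from strike North: q·0 + (1−q)·5 = -5q + 5
  3q + 3 = -5q + 5  ⇒  8q = 2  ⇒  q = 1/4.
At equilibrium the attacker is indifferent across rows, so the attacker's payoff equals the payoff from strike South: (1/4)·6 + (3/4)·3 = 15/4.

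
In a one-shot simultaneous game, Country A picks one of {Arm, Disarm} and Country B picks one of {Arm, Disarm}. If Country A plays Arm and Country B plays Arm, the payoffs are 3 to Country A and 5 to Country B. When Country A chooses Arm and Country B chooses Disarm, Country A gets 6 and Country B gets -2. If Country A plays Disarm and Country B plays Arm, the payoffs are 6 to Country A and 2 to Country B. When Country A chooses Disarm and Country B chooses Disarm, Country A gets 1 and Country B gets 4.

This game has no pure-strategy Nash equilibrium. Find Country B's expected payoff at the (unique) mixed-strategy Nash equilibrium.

For Country B to be willing to mix, Country B must be indifferent between Arm and Disarm, which pins down Country A's mix.
  Country B's payoff to Arm: p·5 + (1−p)·2 = 3p + 2
  Country B's payoff to Disarm: p·(-2) + (1−p)·4 = -6p + 4
  3p + 2 = -6p + 4  ⇒  9p = 2  ⇒  p = 2/9.
At equilibrium Country B is indifferent across columns, so Country B's payoff equals the payoff from Arm: (2/9)·5 + (7/9)·2 = 8/3.

8/3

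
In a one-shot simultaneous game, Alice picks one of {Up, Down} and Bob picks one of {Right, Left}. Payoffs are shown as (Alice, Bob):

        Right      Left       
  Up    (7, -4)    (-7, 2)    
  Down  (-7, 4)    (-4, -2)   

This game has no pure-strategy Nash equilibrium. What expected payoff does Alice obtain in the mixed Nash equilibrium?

Set Alice's expected payoff from Up equal to that from Down:
  Alice's payoff from Up: q·7 + (1−q)·(-7) = 14q - 7
  Alice's payoff from Down: q·(-7) + (1−q)·(-4) = -3q - 4
  14q - 7 = -3q - 4  ⇒  17q = 3  ⇒  q = 3/17.
At equilibrium Alice is indifferent across rows, so Alice's payoff equals the payoff from Up: (3/17)·7 + (14/17)·(-7) = -77/17.

-77/17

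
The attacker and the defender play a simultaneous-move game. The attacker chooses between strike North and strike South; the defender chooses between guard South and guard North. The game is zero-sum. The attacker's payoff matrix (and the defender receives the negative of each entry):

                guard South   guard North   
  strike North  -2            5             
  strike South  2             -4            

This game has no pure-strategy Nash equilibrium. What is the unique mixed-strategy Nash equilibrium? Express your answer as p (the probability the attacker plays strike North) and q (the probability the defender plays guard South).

For the defender to be willing to mix, the defender must be indifferent between guard South and guard North, which pins down the attacker's mix.
  the defender's payoff to guard South: p·2 + (1−p)·(-2) = 4p - 2
  the defender's payoff to guard North: p·(-5) + (1−p)·4 = -9p + 4
  4p - 2 = -9p + 4  ⇒  13p = 6  ⇒  p = 6/13.
For the attacker to be willing to mix, the attacker must be indifferent between strike North and strike South, which pins down the defender's mix.
  the attacker's expected payoff from strike North: q·(-2) + (1−q)·5 = -7q + 5
  the attacker's expected payoff from strike South: q·2 + (1−q)·(-4) = 6q - 4
  -7q + 5 = 6q - 4  ⇒  -13q = -9  ⇒  q = 9/13.

p = 6/13, q = 9/13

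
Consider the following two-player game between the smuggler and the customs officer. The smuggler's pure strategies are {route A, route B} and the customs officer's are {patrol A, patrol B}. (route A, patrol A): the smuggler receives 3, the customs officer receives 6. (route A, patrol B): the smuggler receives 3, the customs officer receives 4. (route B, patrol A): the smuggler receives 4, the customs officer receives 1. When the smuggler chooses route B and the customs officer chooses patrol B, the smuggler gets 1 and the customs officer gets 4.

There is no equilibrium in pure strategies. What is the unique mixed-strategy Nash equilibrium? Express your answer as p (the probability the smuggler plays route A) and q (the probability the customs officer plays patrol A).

For the customs officer to be willing to mix, the customs officer must be indifferent between patrol A and patrol B, which pins down the smuggler's mix.
  the customs officer's payoff from patrol A: p·6 + (1−p)·1 = 5p + 1
  the customs officer's payoff from patrol B: p·4 + (1−p)·4 = 4
  5p + 1 = 4  ⇒  5p = 3  ⇒  p = 3/5.
Set the smuggler's expected payoff from route A equal to that from route B:
  the smuggler's payoff to route A: q·3 + (1−q)·3 = 3
  the smuggler's payoff to route B: q·4 + (1−q)·1 = 3q + 1
  3 = 3q + 1  ⇒  -3q = -2  ⇒  q = 2/3.

p = 3/5, q = 2/3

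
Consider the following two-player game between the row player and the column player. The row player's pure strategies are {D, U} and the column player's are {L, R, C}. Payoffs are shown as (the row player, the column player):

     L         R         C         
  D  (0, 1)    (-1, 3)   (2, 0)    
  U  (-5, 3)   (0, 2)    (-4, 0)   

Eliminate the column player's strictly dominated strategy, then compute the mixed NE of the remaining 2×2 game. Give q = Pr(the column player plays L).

The column player's strategy C is strictly dominated by R: 3 > 0 and 2 > 0. Eliminate C.
For the row player to be willing to mix, the row player must be indifferent between D and U, which pins down the column player's mix.
  the row player's payoff to D: q·0 + (1−q)·(-1) = q - 1
  the row player's payoff to U: q·(-5) + (1−q)·0 = -5q
  q - 1 = -5q  ⇒  6q = 1  ⇒  q = 1/6.

q = 1/6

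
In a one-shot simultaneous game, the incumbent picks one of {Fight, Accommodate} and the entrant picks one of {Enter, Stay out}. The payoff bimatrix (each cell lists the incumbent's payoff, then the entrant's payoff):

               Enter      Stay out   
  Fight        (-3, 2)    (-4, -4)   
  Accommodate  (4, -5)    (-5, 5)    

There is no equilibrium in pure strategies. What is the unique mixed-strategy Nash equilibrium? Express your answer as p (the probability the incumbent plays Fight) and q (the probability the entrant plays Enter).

p = 5/8, q = 1/8

The incumbent's mix must leave the entrant indifferent between Enter and Stay out.
  the entrant's payoff from Enter: p·2 + (1−p)·(-5) = 7p - 5
  the entrant's payoff from Stay out: p·(-4) + (1−p)·5 = -9p + 5
  7p - 5 = -9p + 5  ⇒  16p = 10  ⇒  p = 5/8.
In a mixed equilibrium the incumbent is indifferent between Fight and Accommodate; this condition fixes q.
  the incumbent's payoff to Fight: q·(-3) + (1−q)·(-4) = q - 4
  the incumbent's payoff to Accommodate: q·4 + (1−q)·(-5) = 9q - 5
  q - 4 = 9q - 5  ⇒  -8q = -1  ⇒  q = 1/8.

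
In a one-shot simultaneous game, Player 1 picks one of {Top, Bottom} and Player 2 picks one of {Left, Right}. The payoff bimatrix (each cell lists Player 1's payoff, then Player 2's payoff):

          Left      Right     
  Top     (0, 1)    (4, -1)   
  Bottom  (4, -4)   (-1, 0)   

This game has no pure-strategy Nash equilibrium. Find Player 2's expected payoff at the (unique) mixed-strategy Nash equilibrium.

-2/3

For Player 2 to be willing to mix, Player 2 must be indifferent between Left and Right, which pins down Player 1's mix.
  Player 2's payoff to Left: p·1 + (1−p)·(-4) = 5p - 4
  Player 2's payoff to Right: p·(-1) + (1−p)·0 = -p
  5p - 4 = -p  ⇒  6p = 4  ⇒  p = 2/3.
At equilibrium Player 2 is indifferent across columns, so Player 2's payoff equals the payoff from Left: (2/3)·1 + (1/3)·(-4) = -2/3.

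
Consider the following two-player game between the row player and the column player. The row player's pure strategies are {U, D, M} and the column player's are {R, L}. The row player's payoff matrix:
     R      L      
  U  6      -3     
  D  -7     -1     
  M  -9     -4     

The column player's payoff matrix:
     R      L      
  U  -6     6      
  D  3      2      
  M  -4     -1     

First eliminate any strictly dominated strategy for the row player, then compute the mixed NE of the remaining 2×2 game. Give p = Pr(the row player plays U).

p = 1/13

The row player's strategy M is strictly dominated by D: -7 > -9 and -1 > -4. Eliminate M.
The column player's indifference between R and L determines the row player's mixing probability p:
  the column player's expected payoff from R: p·(-6) + (1−p)·3 = -9p + 3
  the column player's expected payoff from L: p·6 + (1−p)·2 = 4p + 2
  -9p + 3 = 4p + 2  ⇒  -13p = -1  ⇒  p = 1/13.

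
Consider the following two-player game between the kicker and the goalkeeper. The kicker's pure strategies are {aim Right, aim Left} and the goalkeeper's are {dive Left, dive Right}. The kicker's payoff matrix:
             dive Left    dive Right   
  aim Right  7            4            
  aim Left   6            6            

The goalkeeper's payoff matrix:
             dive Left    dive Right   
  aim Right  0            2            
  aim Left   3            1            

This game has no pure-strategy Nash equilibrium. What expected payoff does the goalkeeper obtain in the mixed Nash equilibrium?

The goalkeeper's indifference between dive Left and dive Right determines the kicker's mixing probability p:
  the goalkeeper's payoff to dive Left: p·0 + (1−p)·3 = -3p + 3
  the goalkeeper's payoff to dive Right: p·2 + (1−p)·1 = p + 1
  -3p + 3 = p + 1  ⇒  -4p = -2  ⇒  p = 1/2.
At equilibrium the goalkeeper is indifferent across columns, so the goalkeeper's payoff equals the payoff from dive Left: (1/2)·0 + (1/2)·3 = 3/2.

3/2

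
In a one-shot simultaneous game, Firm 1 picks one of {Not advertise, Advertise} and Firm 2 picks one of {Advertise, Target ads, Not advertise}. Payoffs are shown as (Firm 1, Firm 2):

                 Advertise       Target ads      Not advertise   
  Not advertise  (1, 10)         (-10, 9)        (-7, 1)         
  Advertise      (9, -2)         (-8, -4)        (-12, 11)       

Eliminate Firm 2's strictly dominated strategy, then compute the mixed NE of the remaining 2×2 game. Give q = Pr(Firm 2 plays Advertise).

q = 5/13

Firm 2's strategy Target ads is strictly dominated by Advertise: 10 > 9 and -2 > -4. Eliminate Target ads.
In a mixed equilibrium Firm 1 is indifferent between Not advertise and Advertise; this condition fixes q.
  Firm 1's payoff to Not advertise: q·1 + (1−q)·(-7) = 8q - 7
  Firm 1's payoff to Advertise: q·9 + (1−q)·(-12) = 21q - 12
  8q - 7 = 21q - 12  ⇒  -13q = -5  ⇒  q = 5/13.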